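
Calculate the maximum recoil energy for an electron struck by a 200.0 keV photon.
87.8157 keV

Maximum energy transfer occurs at θ = 180° (backscattering).

Initial photon: E₀ = 200.0 keV → λ₀ = 6.1992 pm

Maximum Compton shift (at 180°):
Δλ_max = 2λ_C = 2 × 2.4263 = 4.8526 pm

Final wavelength:
λ' = 6.1992 + 4.8526 = 11.0518 pm

Minimum photon energy (maximum energy to electron):
E'_min = hc/λ' = 112.1843 keV

Maximum electron kinetic energy:
K_max = E₀ - E'_min = 200.0000 - 112.1843 = 87.8157 keV

(Intermediate values are shown rounded; full precision is carried through to the final answer.)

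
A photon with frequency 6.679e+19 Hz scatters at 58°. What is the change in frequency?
1.353e+19 Hz (decrease)

Convert frequency to wavelength (c = 299792458 m/s):
λ₀ = c/f₀ = 299792458/6.679e+19 = 4.4885830e-12 m = 4.4886 pm

Calculate Compton shift:
Δλ = λ_C(1 - cos(58°)) = 1.1406 pm

Final wavelength:
λ' = λ₀ + Δλ = 4.4886 + 1.1406 = 5.6291 pm

Final frequency:
f' = c/λ' = 299792458/5.6291447e-12 = 5.3257195e+19 Hz

Frequency shift (decrease):
Δf = f₀ - f' = 6.679e+19 - 5.3257195e+19 = 1.353e+19 Hz

(Intermediate values are shown rounded; full precision is carried through to the final answer.)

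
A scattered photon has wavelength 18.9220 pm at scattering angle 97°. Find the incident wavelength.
16.2000 pm

From λ' = λ + Δλ, we have λ = λ' - Δλ

First calculate the Compton shift:
Δλ = λ_C(1 - cos θ)
Δλ = 2.4263 × (1 - cos(97°))
Δλ = 2.4263 × 1.1219
Δλ = 2.7220 pm

Initial wavelength:
λ = λ' - Δλ
λ = 18.9220 - 2.7220
λ = 16.2000 pm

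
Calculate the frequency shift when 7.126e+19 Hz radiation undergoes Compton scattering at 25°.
3.653e+18 Hz (decrease)

Convert frequency to wavelength (c = 299792458 m/s):
λ₀ = c/f₀ = 299792458/7.126e+19 = 4.2070230e-12 m = 4.2070 pm

Calculate Compton shift:
Δλ = λ_C(1 - cos(25°)) = 0.2273 pm

Final wavelength:
λ' = λ₀ + Δλ = 4.2070 + 0.2273 = 4.4343 pm

Final frequency:
f' = c/λ' = 299792458/4.4343494e-12 = 6.7606865e+19 Hz

Frequency shift (decrease):
Δf = f₀ - f' = 7.126e+19 - 6.7606865e+19 = 3.653e+18 Hz

(Intermediate values are shown rounded; full precision is carried through to the final answer.)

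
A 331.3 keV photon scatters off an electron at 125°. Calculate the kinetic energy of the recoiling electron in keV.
167.3071 keV

By energy conservation: K_e = E_initial - E_final

First find the scattered photon energy:
Initial wavelength: λ = hc/E = 3.7424 pm
Compton shift: Δλ = λ_C(1 - cos(125°)) = 3.8180 pm
Final wavelength: λ' = 3.7424 + 3.8180 = 7.5603 pm
Final photon energy: E' = hc/λ' = 163.9929 keV

Electron kinetic energy:
K_e = E - E' = 331.3000 - 163.9929 = 167.3071 keV

(Intermediate values are shown rounded; full precision is carried through to the final answer.)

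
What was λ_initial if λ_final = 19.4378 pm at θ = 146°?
15.0000 pm

From λ' = λ + Δλ, we have λ = λ' - Δλ

First calculate the Compton shift:
Δλ = λ_C(1 - cos θ)
Δλ = 2.4263 × (1 - cos(146°))
Δλ = 2.4263 × 1.8290
Δλ = 4.4378 pm

Initial wavelength:
λ = λ' - Δλ
λ = 19.4378 - 4.4378
λ = 15.0000 pm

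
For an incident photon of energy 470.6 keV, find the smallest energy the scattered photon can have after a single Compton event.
165.5945 keV (at θ = 180°)

The scattered photon has minimum energy when its wavelength is maximum, i.e., when the Compton shift Δλ = λ_C(1 − cos θ) is maximum. This occurs at θ = 180° (backscattering), giving Δλ_max = 2λ_C = 4.8526 pm.

Initial wavelength: λ₀ = hc/E₀ = 2.6346 pm
Maximum final wavelength: λ'_max = λ₀ + 2λ_C = 2.6346 + 4.8526 = 7.4872 pm
Minimum final energy: E'_min = hc/λ'_max = 165.5945 keV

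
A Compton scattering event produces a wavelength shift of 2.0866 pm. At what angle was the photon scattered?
81.95°

From the Compton formula Δλ = λ_C(1 - cos θ), we can solve for θ:

cos θ = 1 - Δλ/λ_C

Given:
- Δλ = 2.0866 pm
- λ_C = h/(m_e·c) ≈ 2.42631024 pm

cos θ = 1 - 2.0866/2.42631024
cos θ = 1 - 0.859989
cos θ = 0.140011

θ = arccos(0.140011)
θ = 81.95°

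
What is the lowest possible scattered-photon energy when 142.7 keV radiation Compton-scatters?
91.5616 keV (at θ = 180°)

The scattered photon has minimum energy when its wavelength is maximum, i.e., when the Compton shift Δλ = λ_C(1 − cos θ) is maximum. This occurs at θ = 180° (backscattering), giving Δλ_max = 2λ_C = 4.8526 pm.

Initial wavelength: λ₀ = hc/E₀ = 8.6885 pm
Maximum final wavelength: λ'_max = λ₀ + 2λ_C = 8.6885 + 4.8526 = 13.5411 pm
Minimum final energy: E'_min = hc/λ'_max = 91.5616 keV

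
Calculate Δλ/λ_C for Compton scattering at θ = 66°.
0.5933 λ_C

The Compton shift formula is:
Δλ = λ_C(1 - cos θ)

Dividing both sides by λ_C:
Δλ/λ_C = 1 - cos θ

For θ = 66°:
Δλ/λ_C = 1 - cos(66°)
Δλ/λ_C = 1 - 0.4067
Δλ/λ_C = 0.5933

This means the shift is 0.5933 × λ_C = 1.4394 pm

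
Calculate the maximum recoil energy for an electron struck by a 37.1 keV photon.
4.7041 keV

Maximum energy transfer occurs at θ = 180° (backscattering).

Initial photon: E₀ = 37.1 keV → λ₀ = 33.4189 pm

Maximum Compton shift (at 180°):
Δλ_max = 2λ_C = 2 × 2.4263 = 4.8526 pm

Final wavelength:
λ' = 33.4189 + 4.8526 = 38.2715 pm

Minimum photon energy (maximum energy to electron):
E'_min = hc/λ' = 32.3959 keV

Maximum electron kinetic energy:
K_max = E₀ - E'_min = 37.1000 - 32.3959 = 4.7041 keV

(Intermediate values are shown rounded; full precision is carried through to the final answer.)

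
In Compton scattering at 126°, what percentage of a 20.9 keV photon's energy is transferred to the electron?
0.0610 (or 6.10%)

Calculate initial and final photon energies:

Initial: E₀ = 20.9 keV → λ₀ = 59.3226 pm
Compton shift: Δλ = 3.8525 pm
Final wavelength: λ' = 63.1750 pm
Final energy: E' = 19.6255 keV

Fractional energy loss:
(E₀ - E')/E₀ = (20.9000 - 19.6255)/20.9000
= 1.2745/20.9000
= 0.0610
= 6.10%

(Intermediate values are shown rounded; full precision is carried through to the final answer.)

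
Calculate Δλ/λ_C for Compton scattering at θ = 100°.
1.1736 λ_C

The Compton shift formula is:
Δλ = λ_C(1 - cos θ)

Dividing both sides by λ_C:
Δλ/λ_C = 1 - cos θ

For θ = 100°:
Δλ/λ_C = 1 - cos(100°)
Δλ/λ_C = 1 - -0.1736
Δλ/λ_C = 1.1736

This means the shift is 1.1736 × λ_C = 2.8476 pm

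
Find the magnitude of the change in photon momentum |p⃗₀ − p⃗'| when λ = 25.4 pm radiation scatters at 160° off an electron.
4.7370e-23 kg·m/s

Photon momentum magnitude is p = h/λ.

Initial momentum:
p₀ = h/λ = 6.6261e-34/2.5400e-11 = 2.6087e-23 kg·m/s

After scattering:
λ' = λ + Δλ = 25.4 + 4.7063 = 30.1063 pm
p' = h/λ' = 6.6261e-34/3.0106e-11 = 2.2009e-23 kg·m/s

Momentum is a vector; the scattered photon's direction makes angle θ = 160° with the incident direction. The magnitude of the vector change Δp⃗ = p⃗₀ − p⃗' is found from the law of cosines:
|Δp⃗|² = p₀² + p'² − 2p₀p'cos θ
|Δp⃗|² = (2.6087e-23)² + (2.2009e-23)² − 2·2.6087e-23·2.2009e-23·cos(160°)
|Δp⃗| = 4.7370e-23 kg·m/s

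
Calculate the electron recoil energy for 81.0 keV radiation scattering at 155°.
18.7964 keV

By energy conservation: K_e = E_initial - E_final

First find the scattered photon energy:
Initial wavelength: λ = hc/E = 15.3067 pm
Compton shift: Δλ = λ_C(1 - cos(155°)) = 4.6253 pm
Final wavelength: λ' = 15.3067 + 4.6253 = 19.9320 pm
Final photon energy: E' = hc/λ' = 62.2036 keV

Electron kinetic energy:
K_e = E - E' = 81.0000 - 62.2036 = 18.7964 keV

(Intermediate values are shown rounded; full precision is carried through to the final answer.)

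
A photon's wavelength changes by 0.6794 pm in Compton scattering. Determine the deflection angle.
43.95°

From the Compton formula Δλ = λ_C(1 - cos θ), we can solve for θ:

cos θ = 1 - Δλ/λ_C

Given:
- Δλ = 0.6794 pm
- λ_C = h/(m_e·c) ≈ 2.42631024 pm

cos θ = 1 - 0.6794/2.42631024
cos θ = 1 - 0.280014
cos θ = 0.719986

θ = arccos(0.719986)
θ = 43.95°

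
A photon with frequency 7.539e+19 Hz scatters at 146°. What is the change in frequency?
3.976e+19 Hz (decrease)

Convert frequency to wavelength (c = 299792458 m/s):
λ₀ = c/f₀ = 299792458/7.539e+19 = 3.9765547e-12 m = 3.9766 pm

Calculate Compton shift:
Δλ = λ_C(1 - cos(146°)) = 4.4378 pm

Final wavelength:
λ' = λ₀ + Δλ = 3.9766 + 4.4378 = 8.4144 pm

Final frequency:
f' = c/λ' = 299792458/8.4143673e-12 = 3.5628639e+19 Hz

Frequency shift (decrease):
Δf = f₀ - f' = 7.539e+19 - 3.5628639e+19 = 3.976e+19 Hz

(Intermediate values are shown rounded; full precision is carried through to the final answer.)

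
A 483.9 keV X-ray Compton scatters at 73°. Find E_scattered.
289.7428 keV

First convert energy to wavelength:
λ = hc/E, with hc ≈ 1239.842 keV·pm (i.e. 1239.842 eV·nm)

For E = 483.9 keV = 483900 eV:
λ = 1239.842 keV·pm / 483.9 keV
λ = 2.5622 pm

Calculate the Compton shift:
Δλ = λ_C(1 - cos(73°)) = 2.4263 × 0.7076
Δλ = 1.7169 pm

Final wavelength:
λ' = 2.5622 + 1.7169 = 4.2791 pm

Final energy:
E' = hc/λ' = 1239.842 / 4.2791 = 289.7428 keV

(Intermediate values are shown rounded; full precision is carried through to the final answer.)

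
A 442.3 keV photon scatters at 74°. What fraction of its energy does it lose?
0.3854 (or 38.54%)

Calculate initial and final photon energies:

Initial: E₀ = 442.3 keV → λ₀ = 2.8032 pm
Compton shift: Δλ = 1.7575 pm
Final wavelength: λ' = 4.5607 pm
Final energy: E' = 271.8535 keV

Fractional energy loss:
(E₀ - E')/E₀ = (442.3000 - 271.8535)/442.3000
= 170.4465/442.3000
= 0.3854
= 38.54%

(Intermediate values are shown rounded; full precision is carried through to the final answer.)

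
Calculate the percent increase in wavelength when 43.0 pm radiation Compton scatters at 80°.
4.6628%

Calculate the Compton shift:
Δλ = λ_C(1 - cos(80°))
Δλ = 2.4263 × (1 - cos(80°))
Δλ = 2.4263 × 0.8264
Δλ = 2.0050 pm

Percentage change:
(Δλ/λ₀) × 100 = (2.0050/43.0) × 100
= 4.6628%

(Intermediate values are shown rounded; full precision is carried through to the final answer.)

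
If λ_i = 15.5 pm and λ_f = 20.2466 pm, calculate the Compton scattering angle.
163.00°

First find the wavelength shift:
Δλ = λ' - λ = 20.2466 - 15.5 = 4.7466 pm

Using Δλ = λ_C(1 - cos θ), with λ_C = h/(m_e·c) ≈ 2.42631024 pm:
cos θ = 1 - Δλ/λ_C
cos θ = 1 - 4.7466/2.42631024
cos θ = -0.956304

θ = arccos(-0.956304)
θ = 163.00°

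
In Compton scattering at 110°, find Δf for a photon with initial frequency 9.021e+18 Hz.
8.050e+17 Hz (decrease)

Convert frequency to wavelength (c = 299792458 m/s):
λ₀ = c/f₀ = 299792458/9.021e+18 = 3.3232730e-11 m = 33.2327 pm

Calculate Compton shift:
Δλ = λ_C(1 - cos(110°)) = 3.2562 pm

Final wavelength:
λ' = λ₀ + Δλ = 33.2327 + 3.2562 = 36.4889 pm

Final frequency:
f' = c/λ' = 299792458/3.6488887e-11 = 8.2159934e+18 Hz

Frequency shift (decrease):
Δf = f₀ - f' = 9.021e+18 - 8.2159934e+18 = 8.050e+17 Hz

(Intermediate values are shown rounded; full precision is carried through to the final answer.)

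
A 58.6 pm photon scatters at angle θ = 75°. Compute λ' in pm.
60.3983 pm

Using the Compton scattering formula:
λ' = λ + Δλ = λ + λ_C(1 - cos θ)

Given:
- Initial wavelength λ = 58.6 pm
- Scattering angle θ = 75°
- Compton wavelength λ_C ≈ 2.4263 pm

Calculate the shift:
Δλ = 2.4263 × (1 - cos(75°))
Δλ = 2.4263 × 0.7412
Δλ = 1.7983 pm

Final wavelength:
λ' = 58.6 + 1.7983 = 60.3983 pm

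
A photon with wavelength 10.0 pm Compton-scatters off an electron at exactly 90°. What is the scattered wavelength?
12.4263 pm

Using the Compton formula: λ' = λ + λ_C(1 − cos θ)

For θ = 90°, cos θ = 0 (exact) = 0.0000, so:
1 − cos 90° = 1 − (0) = 1.0000

Δλ = λ_C × 1.0000 = 2.4263 × 1.0000 = 2.4263 pm

λ' = 10.0 + 2.4263 = 12.4263 pm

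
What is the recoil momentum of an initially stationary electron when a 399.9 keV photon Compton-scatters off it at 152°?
2.9283e-22 kg·m/s

The electron is initially at rest, so by conservation of momentum:
p⃗_e = p⃗₀ − p⃗'  (incident photon momentum minus scattered photon momentum)

Photon momentum magnitudes (p = h/λ = E/c):
λ₀ = hc/E₀ = 3.1004 pm → p₀ = h/λ₀ = 2.1372e-22 kg·m/s
Δλ = λ_C(1 − cos 152°) = 4.5686 pm
λ' = 7.6690 pm → p' = h/λ' = 8.6401e-23 kg·m/s

The scattered photon makes angle θ = 152° with the incident direction, so by the law of cosines:
|p⃗_e|² = p₀² + p'² − 2p₀p'cos θ
|p⃗_e|² = (2.1372e-22)² + (8.6401e-23)² − 2·2.1372e-22·8.6401e-23·cos(152°)
|p⃗_e| = 2.9283e-22 kg·m/s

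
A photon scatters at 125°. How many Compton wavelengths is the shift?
1.5736 λ_C

The Compton shift formula is:
Δλ = λ_C(1 - cos θ)

Dividing both sides by λ_C:
Δλ/λ_C = 1 - cos θ

For θ = 125°:
Δλ/λ_C = 1 - cos(125°)
Δλ/λ_C = 1 - -0.5736
Δλ/λ_C = 1.5736

This means the shift is 1.5736 × λ_C = 3.8180 pm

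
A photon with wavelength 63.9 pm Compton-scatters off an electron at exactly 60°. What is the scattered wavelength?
65.1132 pm

Using the Compton formula: λ' = λ + λ_C(1 − cos θ)

For θ = 60°, cos θ = 1/2 (exact) = 0.5000, so:
1 − cos 60° = 1 − (1/2) = 0.5000

Δλ = λ_C × 0.5000 = 2.4263 × 0.5000 = 1.2132 pm

λ' = 63.9 + 1.2132 = 65.1132 pm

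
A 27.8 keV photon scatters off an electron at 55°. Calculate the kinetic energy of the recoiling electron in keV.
0.6303 keV

By energy conservation: K_e = E_initial - E_final

First find the scattered photon energy:
Initial wavelength: λ = hc/E = 44.5986 pm
Compton shift: Δλ = λ_C(1 - cos(55°)) = 1.0346 pm
Final wavelength: λ' = 44.5986 + 1.0346 = 45.6333 pm
Final photon energy: E' = hc/λ' = 27.1697 keV

Electron kinetic energy:
K_e = E - E' = 27.8000 - 27.1697 = 0.6303 keV

(Intermediate values are shown rounded; full precision is carried through to the final answer.)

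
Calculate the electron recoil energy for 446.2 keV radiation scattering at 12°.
8.3547 keV

By energy conservation: K_e = E_initial - E_final

First find the scattered photon energy:
Initial wavelength: λ = hc/E = 2.7787 pm
Compton shift: Δλ = λ_C(1 - cos(12°)) = 0.0530 pm
Final wavelength: λ' = 2.7787 + 0.0530 = 2.8317 pm
Final photon energy: E' = hc/λ' = 437.8453 keV

Electron kinetic energy:
K_e = E - E' = 446.2000 - 437.8453 = 8.3547 keV

(Intermediate values are shown rounded; full precision is carried through to the final answer.)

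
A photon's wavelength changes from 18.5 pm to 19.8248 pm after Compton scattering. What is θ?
63.00°

First find the wavelength shift:
Δλ = λ' - λ = 19.8248 - 18.5 = 1.3248 pm

Using Δλ = λ_C(1 - cos θ), with λ_C = h/(m_e·c) ≈ 2.42631024 pm:
cos θ = 1 - Δλ/λ_C
cos θ = 1 - 1.3248/2.42631024
cos θ = 0.453986

θ = arccos(0.453986)
θ = 63.00°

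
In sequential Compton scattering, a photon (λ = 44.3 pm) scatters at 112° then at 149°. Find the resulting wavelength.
52.1413 pm

Apply Compton shift twice:

First scattering at θ₁ = 112°:
Δλ₁ = λ_C(1 - cos(112°))
Δλ₁ = 2.4263 × 1.3746
Δλ₁ = 3.3352 pm

After first scattering:
λ₁ = 44.3 + 3.3352 = 47.6352 pm

Second scattering at θ₂ = 149°:
Δλ₂ = λ_C(1 - cos(149°))
Δλ₂ = 2.4263 × 1.8572
Δλ₂ = 4.5061 pm

Final wavelength:
λ₂ = 47.6352 + 4.5061 = 52.1413 pm

Total shift: Δλ_total = 3.3352 + 4.5061 = 7.8413 pm

(Intermediate values are shown rounded; full precision is carried through to the final answer.)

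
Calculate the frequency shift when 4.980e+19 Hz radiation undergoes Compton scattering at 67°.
9.818e+18 Hz (decrease)

Convert frequency to wavelength (c = 299792458 m/s):
λ₀ = c/f₀ = 299792458/4.980e+19 = 6.0199289e-12 m = 6.0199 pm

Calculate Compton shift:
Δλ = λ_C(1 - cos(67°)) = 1.4783 pm

Final wavelength:
λ' = λ₀ + Δλ = 6.0199 + 1.4783 = 7.4982 pm

Final frequency:
f' = c/λ' = 299792458/7.4982042e-12 = 3.9981901e+19 Hz

Frequency shift (decrease):
Δf = f₀ - f' = 4.980e+19 - 3.9981901e+19 = 9.818e+18 Hz

(Intermediate values are shown rounded; full precision is carried through to the final answer.)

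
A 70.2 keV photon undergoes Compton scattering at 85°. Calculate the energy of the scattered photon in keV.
62.3776 keV

First convert energy to wavelength:
λ = hc/E, with hc ≈ 1239.842 keV·pm (i.e. 1239.842 eV·nm)

For E = 70.2 keV = 70200 eV:
λ = 1239.842 keV·pm / 70.2 keV
λ = 17.6616 pm

Calculate the Compton shift:
Δλ = λ_C(1 - cos(85°)) = 2.4263 × 0.9128
Δλ = 2.2148 pm

Final wavelength:
λ' = 17.6616 + 2.2148 = 19.8764 pm

Final energy:
E' = hc/λ' = 1239.842 / 19.8764 = 62.3776 keV

(Intermediate values are shown rounded; full precision is carried through to the final answer.)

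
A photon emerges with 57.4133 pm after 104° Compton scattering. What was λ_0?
54.4000 pm

From λ' = λ + Δλ, we have λ = λ' - Δλ

First calculate the Compton shift:
Δλ = λ_C(1 - cos θ)
Δλ = 2.4263 × (1 - cos(104°))
Δλ = 2.4263 × 1.2419
Δλ = 3.0133 pm

Initial wavelength:
λ = λ' - Δλ
λ = 57.4133 - 3.0133
λ = 54.4000 pm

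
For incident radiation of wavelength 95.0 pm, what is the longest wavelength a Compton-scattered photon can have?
99.8526 pm (at θ = 180°)

The Compton shift is Δλ = λ_C(1 − cos θ).

Since cos θ ranges from −1 to 1, the factor (1 − cos θ) ranges from 0 to 2; the maximum shift occurs at θ = 180° (backscattering):
Δλ_max = 2λ_C = 2 × 2.4263 pm = 4.8526 pm

Maximum scattered wavelength:
λ'_max = λ₀ + Δλ_max = 95.0 + 4.8526 = 99.8526 pm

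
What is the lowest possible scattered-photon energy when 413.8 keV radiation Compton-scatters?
157.9647 keV (at θ = 180°)

The scattered photon has minimum energy when its wavelength is maximum, i.e., when the Compton shift Δλ = λ_C(1 − cos θ) is maximum. This occurs at θ = 180° (backscattering), giving Δλ_max = 2λ_C = 4.8526 pm.

Initial wavelength: λ₀ = hc/E₀ = 2.9962 pm
Maximum final wavelength: λ'_max = λ₀ + 2λ_C = 2.9962 + 4.8526 = 7.8489 pm
Minimum final energy: E'_min = hc/λ'_max = 157.9647 keV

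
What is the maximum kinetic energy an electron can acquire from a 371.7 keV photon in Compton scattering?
220.2822 keV

Maximum energy transfer occurs at θ = 180° (backscattering).

Initial photon: E₀ = 371.7 keV → λ₀ = 3.3356 pm

Maximum Compton shift (at 180°):
Δλ_max = 2λ_C = 2 × 2.4263 = 4.8526 pm

Final wavelength:
λ' = 3.3356 + 4.8526 = 8.1882 pm

Minimum photon energy (maximum energy to electron):
E'_min = hc/λ' = 151.4178 keV

Maximum electron kinetic energy:
K_max = E₀ - E'_min = 371.7000 - 151.4178 = 220.2822 keV

(Intermediate values are shown rounded; full precision is carried through to the final answer.)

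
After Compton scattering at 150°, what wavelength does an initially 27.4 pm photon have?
31.9276 pm

Using the Compton formula: λ' = λ + λ_C(1 − cos θ)

For θ = 150°, cos θ = -√3/2 (exact) ≈ -0.8660, so:
1 − cos 150° = 1 − (-√3/2) ≈ 1.8660

Δλ = λ_C × 1.8660 = 2.4263 × 1.8660 = 4.5276 pm

λ' = 27.4 + 4.5276 = 31.9276 pm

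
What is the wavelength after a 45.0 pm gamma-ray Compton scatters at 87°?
47.2993 pm

Using the Compton scattering formula:
λ' = λ + Δλ = λ + λ_C(1 - cos θ)

Given:
- Initial wavelength λ = 45.0 pm
- Scattering angle θ = 87°
- Compton wavelength λ_C ≈ 2.4263 pm

Calculate the shift:
Δλ = 2.4263 × (1 - cos(87°))
Δλ = 2.4263 × 0.9477
Δλ = 2.2993 pm

Final wavelength:
λ' = 45.0 + 2.2993 = 47.2993 pm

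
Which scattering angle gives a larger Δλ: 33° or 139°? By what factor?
139° produces the larger shift by a factor of 10.877

Calculate both shifts using Δλ = λ_C(1 - cos θ):

For θ₁ = 33°:
Δλ₁ = 2.4263 × (1 - cos(33°))
Δλ₁ = 2.4263 × 0.1613
Δλ₁ = 0.3914 pm

For θ₂ = 139°:
Δλ₂ = 2.4263 × (1 - cos(139°))
Δλ₂ = 2.4263 × 1.7547
Δλ₂ = 4.2575 pm

The 139° angle produces the larger shift.
Ratio: 4.2575/0.3914 = 10.877

(Intermediate values are shown rounded; full precision is carried through to the final answer.)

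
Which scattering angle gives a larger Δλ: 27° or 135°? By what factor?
135° produces the larger shift by a factor of 15.662

Calculate both shifts using Δλ = λ_C(1 - cos θ):

For θ₁ = 27°:
Δλ₁ = 2.4263 × (1 - cos(27°))
Δλ₁ = 2.4263 × 0.1090
Δλ₁ = 0.2645 pm

For θ₂ = 135°:
Δλ₂ = 2.4263 × (1 - cos(135°))
Δλ₂ = 2.4263 × 1.7071
Δλ₂ = 4.1420 pm

The 135° angle produces the larger shift.
Ratio: 4.1420/0.2645 = 15.662

(Intermediate values are shown rounded; full precision is carried through to the final answer.)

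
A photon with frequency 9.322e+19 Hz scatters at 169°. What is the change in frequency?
5.586e+19 Hz (decrease)

Convert frequency to wavelength (c = 299792458 m/s):
λ₀ = c/f₀ = 299792458/9.322e+19 = 3.2159672e-12 m = 3.2160 pm

Calculate Compton shift:
Δλ = λ_C(1 - cos(169°)) = 4.8080 pm

Final wavelength:
λ' = λ₀ + Δλ = 3.2160 + 4.8080 = 8.0240 pm

Final frequency:
f' = c/λ' = 299792458/8.0240095e-12 = 3.7361927e+19 Hz

Frequency shift (decrease):
Δf = f₀ - f' = 9.322e+19 - 3.7361927e+19 = 5.586e+19 Hz

(Intermediate values are shown rounded; full precision is carried through to the final answer.)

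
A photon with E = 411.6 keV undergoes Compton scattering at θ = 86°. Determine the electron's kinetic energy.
176.3050 keV

By energy conservation: K_e = E_initial - E_final

First find the scattered photon energy:
Initial wavelength: λ = hc/E = 3.0122 pm
Compton shift: Δλ = λ_C(1 - cos(86°)) = 2.2571 pm
Final wavelength: λ' = 3.0122 + 2.2571 = 5.2693 pm
Final photon energy: E' = hc/λ' = 235.2950 keV

Electron kinetic energy:
K_e = E - E' = 411.6000 - 235.2950 = 176.3050 keV

(Intermediate values are shown rounded; full precision is carried through to the final answer.)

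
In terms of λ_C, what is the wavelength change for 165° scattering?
1.9659 λ_C

The Compton shift formula is:
Δλ = λ_C(1 - cos θ)

Dividing both sides by λ_C:
Δλ/λ_C = 1 - cos θ

For θ = 165°:
Δλ/λ_C = 1 - cos(165°)
Δλ/λ_C = 1 - -0.9659
Δλ/λ_C = 1.9659

This means the shift is 1.9659 × λ_C = 4.7699 pm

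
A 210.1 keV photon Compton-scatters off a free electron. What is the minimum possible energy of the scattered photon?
115.2932 keV (at θ = 180°)

The scattered photon has minimum energy when its wavelength is maximum, i.e., when the Compton shift Δλ = λ_C(1 − cos θ) is maximum. This occurs at θ = 180° (backscattering), giving Δλ_max = 2λ_C = 4.8526 pm.

Initial wavelength: λ₀ = hc/E₀ = 5.9012 pm
Maximum final wavelength: λ'_max = λ₀ + 2λ_C = 5.9012 + 4.8526 = 10.7538 pm
Minimum final energy: E'_min = hc/λ'_max = 115.2932 keV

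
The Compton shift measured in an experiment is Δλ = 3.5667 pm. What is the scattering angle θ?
118.03°

From the Compton formula Δλ = λ_C(1 - cos θ), we can solve for θ:

cos θ = 1 - Δλ/λ_C

Given:
- Δλ = 3.5667 pm
- λ_C = h/(m_e·c) ≈ 2.42631024 pm

cos θ = 1 - 3.5667/2.42631024
cos θ = 1 - 1.470010
cos θ = -0.470010

θ = arccos(-0.470010)
θ = 118.03°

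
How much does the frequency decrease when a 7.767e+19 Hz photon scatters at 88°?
2.933e+19 Hz (decrease)

Convert frequency to wavelength (c = 299792458 m/s):
λ₀ = c/f₀ = 299792458/7.767e+19 = 3.8598231e-12 m = 3.8598 pm

Calculate Compton shift:
Δλ = λ_C(1 - cos(88°)) = 2.3416 pm

Final wavelength:
λ' = λ₀ + Δλ = 3.8598 + 2.3416 = 6.2015 pm

Final frequency:
f' = c/λ' = 299792458/6.2014563e-12 = 4.8342267e+19 Hz

Frequency shift (decrease):
Δf = f₀ - f' = 7.767e+19 - 4.8342267e+19 = 2.933e+19 Hz

(Intermediate values are shown rounded; full precision is carried through to the final answer.)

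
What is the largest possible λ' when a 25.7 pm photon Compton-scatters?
30.5526 pm (at θ = 180°)

The Compton shift is Δλ = λ_C(1 − cos θ).

Since cos θ ranges from −1 to 1, the factor (1 − cos θ) ranges from 0 to 2; the maximum shift occurs at θ = 180° (backscattering):
Δλ_max = 2λ_C = 2 × 2.4263 pm = 4.8526 pm

Maximum scattered wavelength:
λ'_max = λ₀ + Δλ_max = 25.7 + 4.8526 = 30.5526 pm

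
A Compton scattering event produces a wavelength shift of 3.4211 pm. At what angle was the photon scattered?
114.20°

From the Compton formula Δλ = λ_C(1 - cos θ), we can solve for θ:

cos θ = 1 - Δλ/λ_C

Given:
- Δλ = 3.4211 pm
- λ_C = h/(m_e·c) ≈ 2.42631024 pm

cos θ = 1 - 3.4211/2.42631024
cos θ = 1 - 1.410001
cos θ = -0.410001

θ = arccos(-0.410001)
θ = 114.20°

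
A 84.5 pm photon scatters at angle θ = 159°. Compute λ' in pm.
89.1915 pm

Using the Compton scattering formula:
λ' = λ + Δλ = λ + λ_C(1 - cos θ)

Given:
- Initial wavelength λ = 84.5 pm
- Scattering angle θ = 159°
- Compton wavelength λ_C ≈ 2.4263 pm

Calculate the shift:
Δλ = 2.4263 × (1 - cos(159°))
Δλ = 2.4263 × 1.9336
Δλ = 4.6915 pm

Final wavelength:
λ' = 84.5 + 4.6915 = 89.1915 pm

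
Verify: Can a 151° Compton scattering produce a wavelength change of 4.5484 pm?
Yes, consistent

Calculate the expected shift for θ = 151°:

Δλ_expected = λ_C(1 - cos(151°))
Δλ_expected = 2.4263 × (1 - cos(151°))
Δλ_expected = 2.4263 × 1.8746
Δλ_expected = 4.5484 pm

Given shift: 4.5484 pm
Expected shift: 4.5484 pm
Difference: 0.0000 pm

The values match. This is consistent with Compton scattering at the stated angle.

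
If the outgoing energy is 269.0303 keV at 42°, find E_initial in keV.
311.1000 keV

Convert final energy to wavelength (hc ≈ 1239.842 keV·pm):
λ' = hc/E' = 1239.842 / 269.0303 = 4.6086 pm

Calculate the Compton shift:
Δλ = λ_C(1 - cos(42°))
Δλ = 2.4263 × (1 - cos(42°))
Δλ = 0.6232 pm

Initial wavelength:
λ = λ' - Δλ = 4.6086 - 0.6232 = 3.9853 pm

Initial energy:
E = hc/λ = 1239.842 / 3.9853 = 311.1000 keV

(Intermediate values are shown rounded; full precision is carried through to the final answer.)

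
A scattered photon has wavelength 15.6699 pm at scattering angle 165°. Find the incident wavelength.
10.9000 pm

From λ' = λ + Δλ, we have λ = λ' - Δλ

First calculate the Compton shift:
Δλ = λ_C(1 - cos θ)
Δλ = 2.4263 × (1 - cos(165°))
Δλ = 2.4263 × 1.9659
Δλ = 4.7699 pm

Initial wavelength:
λ = λ' - Δλ
λ = 15.6699 - 4.7699
λ = 10.9000 pm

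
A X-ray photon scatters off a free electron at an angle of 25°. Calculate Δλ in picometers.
0.2273 pm

Using the Compton scattering formula:
Δλ = λ_C(1 - cos θ)

where λ_C = h/(m_e·c) ≈ 2.4263 pm is the Compton wavelength of an electron.

For θ = 25°:
cos(25°) = 0.9063
1 - cos(25°) = 0.0937

Δλ = 2.4263 × 0.0937
Δλ = 0.2273 pm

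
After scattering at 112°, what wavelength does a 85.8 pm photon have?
89.1352 pm

Using the Compton scattering formula:
λ' = λ + Δλ = λ + λ_C(1 - cos θ)

Given:
- Initial wavelength λ = 85.8 pm
- Scattering angle θ = 112°
- Compton wavelength λ_C ≈ 2.4263 pm

Calculate the shift:
Δλ = 2.4263 × (1 - cos(112°))
Δλ = 2.4263 × 1.3746
Δλ = 3.3352 pm

Final wavelength:
λ' = 85.8 + 3.3352 = 89.1352 pm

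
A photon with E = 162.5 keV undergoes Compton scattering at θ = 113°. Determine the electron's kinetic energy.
49.8295 keV

By energy conservation: K_e = E_initial - E_final

First find the scattered photon energy:
Initial wavelength: λ = hc/E = 7.6298 pm
Compton shift: Δλ = λ_C(1 - cos(113°)) = 3.3743 pm
Final wavelength: λ' = 7.6298 + 3.3743 = 11.0041 pm
Final photon energy: E' = hc/λ' = 112.6705 keV

Electron kinetic energy:
K_e = E - E' = 162.5000 - 112.6705 = 49.8295 keV

(Intermediate values are shown rounded; full precision is carried through to the final answer.)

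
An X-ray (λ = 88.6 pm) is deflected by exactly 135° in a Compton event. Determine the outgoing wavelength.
92.7420 pm

Using the Compton formula: λ' = λ + λ_C(1 − cos θ)

For θ = 135°, cos θ = -√2/2 (exact) ≈ -0.7071, so:
1 − cos 135° = 1 − (-√2/2) ≈ 1.7071

Δλ = λ_C × 1.7071 = 2.4263 × 1.7071 = 4.1420 pm

λ' = 88.6 + 4.1420 = 92.7420 pm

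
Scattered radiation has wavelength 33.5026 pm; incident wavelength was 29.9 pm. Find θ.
119.00°

First find the wavelength shift:
Δλ = λ' - λ = 33.5026 - 29.9 = 3.6026 pm

Using Δλ = λ_C(1 - cos θ), with λ_C = h/(m_e·c) ≈ 2.42631024 pm:
cos θ = 1 - Δλ/λ_C
cos θ = 1 - 3.6026/2.42631024
cos θ = -0.484806

θ = arccos(-0.484806)
θ = 119.00°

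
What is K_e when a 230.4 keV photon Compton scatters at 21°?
6.6992 keV

By energy conservation: K_e = E_initial - E_final

First find the scattered photon energy:
Initial wavelength: λ = hc/E = 5.3813 pm
Compton shift: Δλ = λ_C(1 - cos(21°)) = 0.1612 pm
Final wavelength: λ' = 5.3813 + 0.1612 = 5.5424 pm
Final photon energy: E' = hc/λ' = 223.7008 keV

Electron kinetic energy:
K_e = E - E' = 230.4000 - 223.7008 = 6.6992 keV

(Intermediate values are shown rounded; full precision is carried through to the final answer.)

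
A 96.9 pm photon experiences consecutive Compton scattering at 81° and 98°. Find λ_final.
101.7107 pm

Apply Compton shift twice:

First scattering at θ₁ = 81°:
Δλ₁ = λ_C(1 - cos(81°))
Δλ₁ = 2.4263 × 0.8436
Δλ₁ = 2.0468 pm

After first scattering:
λ₁ = 96.9 + 2.0468 = 98.9468 pm

Second scattering at θ₂ = 98°:
Δλ₂ = λ_C(1 - cos(98°))
Δλ₂ = 2.4263 × 1.1392
Δλ₂ = 2.7640 pm

Final wavelength:
λ₂ = 98.9468 + 2.7640 = 101.7107 pm

Total shift: Δλ_total = 2.0468 + 2.7640 = 4.8107 pm

(Intermediate values are shown rounded; full precision is carried through to the final answer.)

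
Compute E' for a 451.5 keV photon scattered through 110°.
206.5643 keV

First convert energy to wavelength:
λ = hc/E, with hc ≈ 1239.842 keV·pm (i.e. 1239.842 eV·nm)

For E = 451.5 keV = 451500 eV:
λ = 1239.842 keV·pm / 451.5 keV
λ = 2.7461 pm

Calculate the Compton shift:
Δλ = λ_C(1 - cos(110°)) = 2.4263 × 1.3420
Δλ = 3.2562 pm

Final wavelength:
λ' = 2.7461 + 3.2562 = 6.0022 pm

Final energy:
E' = hc/λ' = 1239.842 / 6.0022 = 206.5643 keV

(Intermediate values are shown rounded; full precision is carried through to the final answer.)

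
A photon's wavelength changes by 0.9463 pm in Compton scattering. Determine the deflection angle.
52.41°

From the Compton formula Δλ = λ_C(1 - cos θ), we can solve for θ:

cos θ = 1 - Δλ/λ_C

Given:
- Δλ = 0.9463 pm
- λ_C = h/(m_e·c) ≈ 2.42631024 pm

cos θ = 1 - 0.9463/2.42631024
cos θ = 1 - 0.390016
cos θ = 0.609984

θ = arccos(0.609984)
θ = 52.41°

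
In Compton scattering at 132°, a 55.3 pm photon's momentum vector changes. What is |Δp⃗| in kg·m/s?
2.1148e-23 kg·m/s

Photon momentum magnitude is p = h/λ.

Initial momentum:
p₀ = h/λ = 6.6261e-34/5.5300e-11 = 1.1982e-23 kg·m/s

After scattering:
λ' = λ + Δλ = 55.3 + 4.0498 = 59.3498 pm
p' = h/λ' = 6.6261e-34/5.9350e-11 = 1.1164e-23 kg·m/s

Momentum is a vector; the scattered photon's direction makes angle θ = 132° with the incident direction. The magnitude of the vector change Δp⃗ = p⃗₀ − p⃗' is found from the law of cosines:
|Δp⃗|² = p₀² + p'² − 2p₀p'cos θ
|Δp⃗|² = (1.1982e-23)² + (1.1164e-23)² − 2·1.1982e-23·1.1164e-23·cos(132°)
|Δp⃗| = 2.1148e-23 kg·m/s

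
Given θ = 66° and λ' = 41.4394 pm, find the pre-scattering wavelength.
40.0000 pm

From λ' = λ + Δλ, we have λ = λ' - Δλ

First calculate the Compton shift:
Δλ = λ_C(1 - cos θ)
Δλ = 2.4263 × (1 - cos(66°))
Δλ = 2.4263 × 0.5933
Δλ = 1.4394 pm

Initial wavelength:
λ = λ' - Δλ
λ = 41.4394 - 1.4394
λ = 40.0000 pm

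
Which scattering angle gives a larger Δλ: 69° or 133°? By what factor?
133° produces the larger shift by a factor of 2.621

Calculate both shifts using Δλ = λ_C(1 - cos θ):

For θ₁ = 69°:
Δλ₁ = 2.4263 × (1 - cos(69°))
Δλ₁ = 2.4263 × 0.6416
Δλ₁ = 1.5568 pm

For θ₂ = 133°:
Δλ₂ = 2.4263 × (1 - cos(133°))
Δλ₂ = 2.4263 × 1.6820
Δλ₂ = 4.0810 pm

The 133° angle produces the larger shift.
Ratio: 4.0810/1.5568 = 2.621

(Intermediate values are shown rounded; full precision is carried through to the final answer.)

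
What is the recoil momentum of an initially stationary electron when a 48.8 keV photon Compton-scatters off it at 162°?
4.7477e-23 kg·m/s

The electron is initially at rest, so by conservation of momentum:
p⃗_e = p⃗₀ − p⃗'  (incident photon momentum minus scattered photon momentum)

Photon momentum magnitudes (p = h/λ = E/c):
λ₀ = hc/E₀ = 25.4066 pm → p₀ = h/λ₀ = 2.6080e-23 kg·m/s
Δλ = λ_C(1 − cos 162°) = 4.7339 pm
λ' = 30.1405 pm → p' = h/λ' = 2.1984e-23 kg·m/s

The scattered photon makes angle θ = 162° with the incident direction, so by the law of cosines:
|p⃗_e|² = p₀² + p'² − 2p₀p'cos θ
|p⃗_e|² = (2.6080e-23)² + (2.1984e-23)² − 2·2.6080e-23·2.1984e-23·cos(162°)
|p⃗_e| = 4.7477e-23 kg·m/s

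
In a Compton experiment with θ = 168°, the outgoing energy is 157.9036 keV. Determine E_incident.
406.2003 keV

Convert final energy to wavelength (hc ≈ 1239.842 keV·pm):
λ' = hc/E' = 1239.842 / 157.9036 = 7.8519 pm

Calculate the Compton shift:
Δλ = λ_C(1 - cos(168°))
Δλ = 2.4263 × (1 - cos(168°))
Δλ = 4.7996 pm

Initial wavelength:
λ = λ' - Δλ = 7.8519 - 4.7996 = 3.0523 pm

Initial energy:
E = hc/λ = 1239.842 / 3.0523 = 406.2003 keV

(Intermediate values are shown rounded; full precision is carried through to the final answer.)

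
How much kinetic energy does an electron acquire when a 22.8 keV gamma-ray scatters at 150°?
1.7524 keV

By energy conservation: K_e = E_initial - E_final

First find the scattered photon energy:
Initial wavelength: λ = hc/E = 54.3790 pm
Compton shift: Δλ = λ_C(1 - cos(150°)) = 4.5276 pm
Final wavelength: λ' = 54.3790 + 4.5276 = 58.9066 pm
Final photon energy: E' = hc/λ' = 21.0476 keV

Electron kinetic energy:
K_e = E - E' = 22.8000 - 21.0476 = 1.7524 keV

(Intermediate values are shown rounded; full precision is carried through to the final answer.)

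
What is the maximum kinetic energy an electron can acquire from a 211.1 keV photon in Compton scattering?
95.5063 keV

Maximum energy transfer occurs at θ = 180° (backscattering).

Initial photon: E₀ = 211.1 keV → λ₀ = 5.8732 pm

Maximum Compton shift (at 180°):
Δλ_max = 2λ_C = 2 × 2.4263 = 4.8526 pm

Final wavelength:
λ' = 5.8732 + 4.8526 = 10.7259 pm

Minimum photon energy (maximum energy to electron):
E'_min = hc/λ' = 115.5937 keV

Maximum electron kinetic energy:
K_max = E₀ - E'_min = 211.1000 - 115.5937 = 95.5063 keV

(Intermediate values are shown rounded; full precision is carried through to the final answer.)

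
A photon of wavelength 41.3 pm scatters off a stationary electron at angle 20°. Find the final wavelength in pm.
41.4463 pm

Using the Compton scattering formula:
λ' = λ + Δλ = λ + λ_C(1 - cos θ)

Given:
- Initial wavelength λ = 41.3 pm
- Scattering angle θ = 20°
- Compton wavelength λ_C ≈ 2.4263 pm

Calculate the shift:
Δλ = 2.4263 × (1 - cos(20°))
Δλ = 2.4263 × 0.0603
Δλ = 0.1463 pm

Final wavelength:
λ' = 41.3 + 0.1463 = 41.4463 pm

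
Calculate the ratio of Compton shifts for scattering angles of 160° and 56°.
160° produces the larger shift by a factor of 4.400

Calculate both shifts using Δλ = λ_C(1 - cos θ):

For θ₁ = 56°:
Δλ₁ = 2.4263 × (1 - cos(56°))
Δλ₁ = 2.4263 × 0.4408
Δλ₁ = 1.0695 pm

For θ₂ = 160°:
Δλ₂ = 2.4263 × (1 - cos(160°))
Δλ₂ = 2.4263 × 1.9397
Δλ₂ = 4.7063 pm

The 160° angle produces the larger shift.
Ratio: 4.7063/1.0695 = 4.400

(Intermediate values are shown rounded; full precision is carried through to the final answer.)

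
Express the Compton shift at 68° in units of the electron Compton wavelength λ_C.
0.6254 λ_C

The Compton shift formula is:
Δλ = λ_C(1 - cos θ)

Dividing both sides by λ_C:
Δλ/λ_C = 1 - cos θ

For θ = 68°:
Δλ/λ_C = 1 - cos(68°)
Δλ/λ_C = 1 - 0.3746
Δλ/λ_C = 0.6254

This means the shift is 0.6254 × λ_C = 1.5174 pm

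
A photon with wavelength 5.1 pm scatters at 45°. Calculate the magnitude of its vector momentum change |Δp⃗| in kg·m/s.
9.4505e-23 kg·m/s

Photon momentum magnitude is p = h/λ.

Initial momentum:
p₀ = h/λ = 6.6261e-34/5.1000e-12 = 1.2992e-22 kg·m/s

After scattering:
λ' = λ + Δλ = 5.1 + 0.7106 = 5.8106 pm
p' = h/λ' = 6.6261e-34/5.8106e-12 = 1.1403e-22 kg·m/s

Momentum is a vector; the scattered photon's direction makes angle θ = 45° with the incident direction. The magnitude of the vector change Δp⃗ = p⃗₀ − p⃗' is found from the law of cosines:
|Δp⃗|² = p₀² + p'² − 2p₀p'cos θ
|Δp⃗|² = (1.2992e-22)² + (1.1403e-22)² − 2·1.2992e-22·1.1403e-22·cos(45°)
|Δp⃗| = 9.4505e-23 kg·m/s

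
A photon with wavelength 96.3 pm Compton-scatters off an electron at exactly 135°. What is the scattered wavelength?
100.4420 pm

Using the Compton formula: λ' = λ + λ_C(1 − cos θ)

For θ = 135°, cos θ = -√2/2 (exact) ≈ -0.7071, so:
1 − cos 135° = 1 − (-√2/2) ≈ 1.7071

Δλ = λ_C × 1.7071 = 2.4263 × 1.7071 = 4.1420 pm

λ' = 96.3 + 4.1420 = 100.4420 pm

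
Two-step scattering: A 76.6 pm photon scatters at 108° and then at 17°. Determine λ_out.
79.8821 pm

Apply Compton shift twice:

First scattering at θ₁ = 108°:
Δλ₁ = λ_C(1 - cos(108°))
Δλ₁ = 2.4263 × 1.3090
Δλ₁ = 3.1761 pm

After first scattering:
λ₁ = 76.6 + 3.1761 = 79.7761 pm

Second scattering at θ₂ = 17°:
Δλ₂ = λ_C(1 - cos(17°))
Δλ₂ = 2.4263 × 0.0437
Δλ₂ = 0.1060 pm

Final wavelength:
λ₂ = 79.7761 + 0.1060 = 79.8821 pm

Total shift: Δλ_total = 3.1761 + 0.1060 = 3.2821 pm

(Intermediate values are shown rounded; full precision is carried through to the final answer.)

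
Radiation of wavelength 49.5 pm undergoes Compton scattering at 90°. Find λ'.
51.9263 pm

Using the Compton formula: λ' = λ + λ_C(1 − cos θ)

For θ = 90°, cos θ = 0 (exact) = 0.0000, so:
1 − cos 90° = 1 − (0) = 1.0000

Δλ = λ_C × 1.0000 = 2.4263 × 1.0000 = 2.4263 pm

λ' = 49.5 + 2.4263 = 51.9263 pm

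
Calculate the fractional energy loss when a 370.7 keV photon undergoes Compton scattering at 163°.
0.5866 (or 58.66%)

Calculate initial and final photon energies:

Initial: E₀ = 370.7 keV → λ₀ = 3.3446 pm
Compton shift: Δλ = 4.7466 pm
Final wavelength: λ' = 8.0912 pm
Final energy: E' = 153.2334 keV

Fractional energy loss:
(E₀ - E')/E₀ = (370.7000 - 153.2334)/370.7000
= 217.4666/370.7000
= 0.5866
= 58.66%

(Intermediate values are shown rounded; full precision is carried through to the final answer.)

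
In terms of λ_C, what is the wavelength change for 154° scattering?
1.8988 λ_C

The Compton shift formula is:
Δλ = λ_C(1 - cos θ)

Dividing both sides by λ_C:
Δλ/λ_C = 1 - cos θ

For θ = 154°:
Δλ/λ_C = 1 - cos(154°)
Δλ/λ_C = 1 - -0.8988
Δλ/λ_C = 1.8988

This means the shift is 1.8988 × λ_C = 4.6071 pm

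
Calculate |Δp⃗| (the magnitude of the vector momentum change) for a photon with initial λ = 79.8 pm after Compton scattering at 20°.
2.8811e-24 kg·m/s

Photon momentum magnitude is p = h/λ.

Initial momentum:
p₀ = h/λ = 6.6261e-34/7.9800e-11 = 8.3033e-24 kg·m/s

After scattering:
λ' = λ + Δλ = 79.8 + 0.1463 = 79.9463 pm
p' = h/λ' = 6.6261e-34/7.9946e-11 = 8.2881e-24 kg·m/s

Momentum is a vector; the scattered photon's direction makes angle θ = 20° with the incident direction. The magnitude of the vector change Δp⃗ = p⃗₀ − p⃗' is found from the law of cosines:
|Δp⃗|² = p₀² + p'² − 2p₀p'cos θ
|Δp⃗|² = (8.3033e-24)² + (8.2881e-24)² − 2·8.3033e-24·8.2881e-24·cos(20°)
|Δp⃗| = 2.8811e-24 kg·m/s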